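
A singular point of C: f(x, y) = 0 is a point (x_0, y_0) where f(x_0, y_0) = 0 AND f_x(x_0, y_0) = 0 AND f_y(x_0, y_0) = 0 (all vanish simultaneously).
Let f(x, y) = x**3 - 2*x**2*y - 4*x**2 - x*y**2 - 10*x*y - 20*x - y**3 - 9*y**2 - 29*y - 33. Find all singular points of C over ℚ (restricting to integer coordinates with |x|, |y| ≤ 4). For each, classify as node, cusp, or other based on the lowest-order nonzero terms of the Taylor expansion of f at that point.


Singular points: {(-1, -3)}; classification: node.

Compute partial derivatives:
  f_x = 3*x**2 - 4*x*y - 8*x - y**2 - 10*y - 20.
  f_y = -2*x**2 - 2*x*y - 10*x - 3*y**2 - 18*y - 29.
Scan x_0 ∈ {−4, ..., 4}. For each x_0, f_y(x_0, y) is a polynomial in y; find its integer roots y ∈ {−4, ..., 4}, then test f_x and f at those candidates.
  x = -4: f_y(-4, y) = -3*y**2 - 10*y - 21; no integer root y with |y| ≤ 4.
  x = -3: f_y(-3, y) = -3*y**2 - 12*y - 17; no integer root y with |y| ≤ 4.
  x = -2: f_y(-2, y) = -3*y**2 - 14*y - 17; no integer root y with |y| ≤ 4.
  x = -1: f_y(-1, y) = -3*y**2 - 16*y - 21; vanishes at y ∈ {-3}. (-1, -3): f_x = 0, f = 0 — SINGULAR.
  x = 0: f_y(0, y) = -3*y**2 - 18*y - 29; no integer root y with |y| ≤ 4.
  x = 1: f_y(1, y) = -3*y**2 - 20*y - 41; no integer root y with |y| ≤ 4.
  x = 2: f_y(2, y) = -3*y**2 - 22*y - 57; no integer root y with |y| ≤ 4.
  x = 3: f_y(3, y) = -3*y**2 - 24*y - 77; no integer root y with |y| ≤ 4.
  x = 4: f_y(4, y) = -3*y**2 - 26*y - 101; no integer root y with |y| ≤ 4.
Only singular point on the grid: (-1, -3).
Classify: substitute x = -1 + u, y = -3 + v and expand: f = u**3 - 2*u**2*v - u**2 - u*v**2 - v**3 + v**2.
No constant or linear terms (consistent with a singular point). Quadratic part: -u**2 + v**2. Cubic part: u**3 - 2*u**2*v - u*v**2 - v**3.
The quadratic part v**2 - u**2 = (v − u)(v + u) splits into two distinct linear factors, so there are two distinct tangent lines y − -3 = ±(x − -1) — this is a node (ordinary double point).
Classification: node.


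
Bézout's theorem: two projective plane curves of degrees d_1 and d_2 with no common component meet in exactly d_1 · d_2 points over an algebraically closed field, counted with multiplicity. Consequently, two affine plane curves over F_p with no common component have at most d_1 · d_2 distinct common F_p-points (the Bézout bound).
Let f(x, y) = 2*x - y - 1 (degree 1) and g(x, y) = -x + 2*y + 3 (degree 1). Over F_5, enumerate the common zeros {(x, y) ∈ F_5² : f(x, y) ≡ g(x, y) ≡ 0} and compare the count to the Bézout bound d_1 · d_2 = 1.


Common zeros: {(3, 0)}; count = 1; Bézout bound = 1.

deg(f) = 1, deg(g) = 1, so Bézout bound = 1.
Scan x ∈ F_5. For each x, list the y ∈ F_5 with f(x, y) ≡ 0 and those with g(x, y) ≡ 0 (mod 5); the common zeros in that column are the intersection.
  x = 0: f ≡ 0 at y ∈ {4}; g ≡ 0 at y ∈ {1}; common: ∅.
  x = 1: f ≡ 0 at y ∈ {1}; g ≡ 0 at y ∈ {4}; common: ∅.
  x = 2: f ≡ 0 at y ∈ {3}; g ≡ 0 at y ∈ {2}; common: ∅.
  x = 3: f ≡ 0 at y ∈ {0}; g ≡ 0 at y ∈ {0}; common: {0}.
  x = 4: f ≡ 0 at y ∈ {2}; g ≡ 0 at y ∈ {3}; common: ∅.
Collecting: common zeros = {(3, 0)}, so the count is 1.
Comparison with the Bézout bound: 1 ≤ 1 = deg(f)·deg(g), as expected for curves with no common component (the bound is attained).


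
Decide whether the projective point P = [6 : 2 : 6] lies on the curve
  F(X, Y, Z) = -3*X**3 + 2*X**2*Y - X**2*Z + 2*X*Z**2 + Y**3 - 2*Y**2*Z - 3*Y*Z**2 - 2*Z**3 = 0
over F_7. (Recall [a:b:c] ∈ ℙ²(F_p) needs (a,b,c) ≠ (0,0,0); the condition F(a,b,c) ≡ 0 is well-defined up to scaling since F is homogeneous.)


F(6,2,6) ≡ 4 (mod 7); P is NOT on the curve.

Evaluate F(6, 2, 6) term-by-term (mod 7).
  -3*X**3 ↦ -3·216·1·1 = -648
  2*X**2*Y ↦ 2·36·2·1 = 144
  -X**2*Z ↦ -1·36·1·6 = -216
  2*X*Z**2 ↦ 2·6·1·36 = 432
  Y**3 ↦ 1·1·8·1 = 8
  -2*Y**2*Z ↦ -2·1·4·6 = -48
  -3*Y*Z**2 ↦ -3·1·2·36 = -216
  -2*Z**3 ↦ -2·1·1·216 = -432
Sum: F(6, 2, 6) = (-648) + (144) + (-216) + (432) + (8) + (-48) + (-216) + (-432) = -976.
Reducing mod 7: -976 ≡ 4 (mod 7).
Since F(a, b, c) ≡ 4 ≠ 0 (mod 7), P does NOT lie on the curve.


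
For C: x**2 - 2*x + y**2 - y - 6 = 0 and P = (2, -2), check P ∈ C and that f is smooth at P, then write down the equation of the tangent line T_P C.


Tangent line at P: 2*x - 5*y - 14 = 0.

Step 1: f(2, -2) = 0, so P lies on C.
Step 2: partial derivatives
  f_x(x, y) = 2*x - 2, f_y(x, y) = 2*y - 1.
  f_x(P) = 2, f_y(P) = -5 (gradient nonzero, so P is smooth).
Step 3: tangent line at P: 2·(x − 2) + -5·(y − -2) = 0.
Expanding: 2*x - 5*y - 14 = 0.


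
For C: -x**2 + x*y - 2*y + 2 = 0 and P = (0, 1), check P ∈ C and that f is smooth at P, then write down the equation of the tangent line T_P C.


Tangent line at P: x - 2*y + 2 = 0.

Step 1: f(0, 1) = 0, so P lies on C.
Step 2: partial derivatives
  f_x(x, y) = -2*x + y, f_y(x, y) = x - 2.
  f_x(P) = 1, f_y(P) = -2 (gradient nonzero, so P is smooth).
Step 3: tangent line at P: 1·(x − 0) + -2·(y − 1) = 0.
Expanding: x - 2*y + 2 = 0.


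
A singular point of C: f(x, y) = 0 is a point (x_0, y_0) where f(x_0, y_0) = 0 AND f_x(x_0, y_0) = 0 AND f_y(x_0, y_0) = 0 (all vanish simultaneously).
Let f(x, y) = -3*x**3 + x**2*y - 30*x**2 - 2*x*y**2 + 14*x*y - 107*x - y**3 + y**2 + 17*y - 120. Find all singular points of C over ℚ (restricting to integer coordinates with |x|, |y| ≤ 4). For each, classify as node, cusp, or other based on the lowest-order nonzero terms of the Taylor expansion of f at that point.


Singular points: {(-3, 2)}; classification: node.

Compute partial derivatives:
  f_x = -9*x**2 + 2*x*y - 60*x - 2*y**2 + 14*y - 107.
  f_y = x**2 - 4*x*y + 14*x - 3*y**2 + 2*y + 17.
Scan x_0 ∈ {−4, ..., 4}. For each x_0, f_y(x_0, y) is a polynomial in y; find its integer roots y ∈ {−4, ..., 4}, then test f_x and f at those candidates.
  x = -4: f_y(-4, y) = -3*y**2 + 18*y - 23; no integer root y with |y| ≤ 4.
  x = -3: f_y(-3, y) = -3*y**2 + 14*y - 16; vanishes at y ∈ {2}. (-3, 2): f_x = 0, f = 0 — SINGULAR.
  x = -2: f_y(-2, y) = -3*y**2 + 10*y - 7; vanishes at y ∈ {1}. (-2, 1): f_x = -15 ≠ 0.
  x = -1: f_y(-1, y) = -3*y**2 + 6*y + 4; no integer root y with |y| ≤ 4.
  x = 0: f_y(0, y) = -3*y**2 + 2*y + 17; no integer root y with |y| ≤ 4.
  x = 1: f_y(1, y) = -3*y**2 - 2*y + 32; no integer root y with |y| ≤ 4.
  x = 2: f_y(2, y) = -3*y**2 - 6*y + 49; no integer root y with |y| ≤ 4.
  x = 3: f_y(3, y) = -3*y**2 - 10*y + 68; no integer root y with |y| ≤ 4.
  x = 4: f_y(4, y) = -3*y**2 - 14*y + 89; no integer root y with |y| ≤ 4.
Only singular point on the grid: (-3, 2).
Classify: substitute x = -3 + u, y = 2 + v and expand: f = -3*u**3 + u**2*v - u**2 - 2*u*v**2 - v**3 + v**2.
No constant or linear terms (consistent with a singular point). Quadratic part: -u**2 + v**2. Cubic part: -3*u**3 + u**2*v - 2*u*v**2 - v**3.
The quadratic part v**2 - u**2 = (v − u)(v + u) splits into two distinct linear factors, so there are two distinct tangent lines y − 2 = ±(x − -3) — this is a node (ordinary double point).
Classification: node.


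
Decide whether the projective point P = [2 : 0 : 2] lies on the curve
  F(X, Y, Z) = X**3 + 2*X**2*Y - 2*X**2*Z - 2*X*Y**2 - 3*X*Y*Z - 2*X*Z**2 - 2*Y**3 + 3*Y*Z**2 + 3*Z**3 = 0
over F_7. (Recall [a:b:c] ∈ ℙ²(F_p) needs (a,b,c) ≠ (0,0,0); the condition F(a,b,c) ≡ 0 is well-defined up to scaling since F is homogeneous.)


F(2,0,2) ≡ 0 (mod 7); P is on the curve.

Evaluate F(2, 0, 2) term-by-term (mod 7).
  X**3 ↦ 1·8·1·1 = 8
  2*X**2*Y ↦ 2·4·0·1 = 0
  -2*X**2*Z ↦ -2·4·1·2 = -16
  -2*X*Y**2 ↦ -2·2·0·1 = 0
  -3*X*Y*Z ↦ -3·2·0·2 = 0
  -2*X*Z**2 ↦ -2·2·1·4 = -16
  -2*Y**3 ↦ -2·1·0·1 = 0
  3*Y*Z**2 ↦ 3·1·0·4 = 0
  3*Z**3 ↦ 3·1·1·8 = 24
Sum: F(2, 0, 2) = (8) + (0) + (-16) + (0) + (0) + (-16) + (0) + (0) + (24) = 0.
Reducing mod 7: 0 ≡ 0 (mod 7).
Since F(a, b, c) ≡ 0 (mod 7), P lies on the curve.


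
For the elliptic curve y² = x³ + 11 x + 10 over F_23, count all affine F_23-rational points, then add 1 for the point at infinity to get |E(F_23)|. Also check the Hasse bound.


Affine points = {(3, 1), (3, 22), (4, 7), (4, 16), (5, 11), (5, 12), (6, 4), (6, 19), (7, 4), (7, 19), (8, 9), (8, 14), (10, 4), (10, 19), (11, 6), (11, 17), (13, 2), (13, 21), (15, 10), (15, 13), (16, 2), (16, 21), (17, 2), (17, 21), (21, 7), (21, 16)}; affine count = 26; |E(F_23)| = 27.

Discriminant check: Δ ∝ 4a³ + 27b² = 4·11³ + 27·10² = 4·1331 + 27·100 ≡ 20 (mod 23). Nonzero ⇒ E is nonsingular.
For each x ∈ F_23, compute rhs = x³ + 11·x + 10 mod 23, then count y ∈ F_23 with y² ≡ rhs.
  x = 0: rhs = 10, matching y values: none (0 points).
  x = 1: rhs = 22, matching y values: none (0 points).
  x = 2: rhs = 17, matching y values: none (0 points).
  x = 3: rhs = 1, matching y values: 1, 22 (2 points).
  x = 4: rhs = 3, matching y values: 7, 16 (2 points).
  x = 5: rhs = 6, matching y values: 11, 12 (2 points).
  x = 6: rhs = 16, matching y values: 4, 19 (2 points).
  x = 7: rhs = 16, matching y values: 4, 19 (2 points).
  x = 8: rhs = 12, matching y values: 9, 14 (2 points).
  x = 9: rhs = 10, matching y values: none (0 points).
  x = 10: rhs = 16, matching y values: 4, 19 (2 points).
  x = 11: rhs = 13, matching y values: 6, 17 (2 points).
  x = 12: rhs = 7, matching y values: none (0 points).
  x = 13: rhs = 4, matching y values: 2, 21 (2 points).
  x = 14: rhs = 10, matching y values: none (0 points).
  x = 15: rhs = 8, matching y values: 10, 13 (2 points).
  x = 16: rhs = 4, matching y values: 2, 21 (2 points).
  x = 17: rhs = 4, matching y values: 2, 21 (2 points).
  x = 18: rhs = 14, matching y values: none (0 points).
  x = 19: rhs = 17, matching y values: none (0 points).
  x = 20: rhs = 19, matching y values: none (0 points).
  x = 21: rhs = 3, matching y values: 7, 16 (2 points).
  x = 22: rhs = 21, matching y values: none (0 points).
Total affine count: 26.
Full point count |E(F_23)| = 26 + 1 = 27.
Hasse bound: |27 − (23+1)| = |3| = 3 ≤ 2√23 ≈ 9.5917 ✓.


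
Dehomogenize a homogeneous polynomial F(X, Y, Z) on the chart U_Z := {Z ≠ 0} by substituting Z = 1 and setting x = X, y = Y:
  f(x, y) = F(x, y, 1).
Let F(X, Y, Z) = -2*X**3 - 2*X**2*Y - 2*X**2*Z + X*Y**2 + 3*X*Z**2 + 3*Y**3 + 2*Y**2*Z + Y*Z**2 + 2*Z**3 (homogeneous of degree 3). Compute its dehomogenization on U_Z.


f(x, y) = -2*x**3 - 2*x**2*y - 2*x**2 + x*y**2 + 3*x + 3*y**3 + 2*y**2 + y + 2

On U_Z we set Z = 1. Each monomial c·X^i·Y^j·Z^k in F becomes c·x^i·y^j·1^k = c·x^i·y^j.
Substituting Z = 1: F(X, Y, 1) = -2*x**3 - 2*x**2*y - 2*x**2 + x*y**2 + 3*x + 3*y**3 + 2*y**2 + y + 2.
Note: deg(f) ≤ deg(F) = 3; strict inequality happens when F is divisible by Z (lost terms).


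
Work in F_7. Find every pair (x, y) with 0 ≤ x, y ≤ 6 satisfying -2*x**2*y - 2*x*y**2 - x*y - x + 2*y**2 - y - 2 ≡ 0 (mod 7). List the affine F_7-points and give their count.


Affine F_7-points: {(1, 1), (4, 1), (5, 0)}; count = 3.

For each of the 49 pairs (x, y) ∈ F_7², evaluate f(x, y) mod 7. Record the zeros.
  x = 0: [0↦5, 1↦6, 2↦4, 3↦6, 4↦5, 5↦1, 6↦1]  zeros at y ∈ ∅
  x = 1: [0↦4, 1↦0, 2↦3, 3↦6, 4↦2, 5↦5, 6↦1]  zeros at y ∈ {1}
  x = 2: [0↦3, 1↦4, 2↦1, 3↦1, 4↦4, 5↦3, 6↦5]  zeros at y ∈ ∅
  x = 3: [0↦2, 1↦4, 2↦5, 3↦5, 4↦4, 5↦2, 6↦6]  zeros at y ∈ ∅
  x = 4: [0↦1, 1↦0, 2↦1, 3↦4, 4↦2, 5↦2, 6↦4]  zeros at y ∈ {1}
  x = 5: [0↦0, 1↦6, 2↦3, 3↦5, 4↦5, 5↦3, 6↦6]  zeros at y ∈ {0}
  x = 6: [0↦6, 1↦1, 2↦4, 3↦1, 4↦6, 5↦5, 6↦5]  zeros at y ∈ ∅
Collecting zeros: affine points = {(1, 1), (4, 1), (5, 0)}.
Total count |C(F_7)_aff| = 3.


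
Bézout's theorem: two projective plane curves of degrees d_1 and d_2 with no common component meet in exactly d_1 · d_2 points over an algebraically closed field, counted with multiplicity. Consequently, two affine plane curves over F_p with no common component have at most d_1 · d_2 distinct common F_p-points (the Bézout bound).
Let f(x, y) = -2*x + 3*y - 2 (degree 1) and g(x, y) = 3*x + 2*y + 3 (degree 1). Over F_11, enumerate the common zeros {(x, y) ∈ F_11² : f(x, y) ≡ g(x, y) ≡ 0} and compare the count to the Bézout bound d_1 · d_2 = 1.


Common zeros: {(10, 0)}; count = 1; Bézout bound = 1.

deg(f) = 1, deg(g) = 1, so Bézout bound = 1.
Scan x ∈ F_11. For each x, list the y ∈ F_11 with f(x, y) ≡ 0 and those with g(x, y) ≡ 0 (mod 11); the common zeros in that column are the intersection.
  x = 0: f ≡ 0 at y ∈ {8}; g ≡ 0 at y ∈ {4}; common: ∅.
  x = 1: f ≡ 0 at y ∈ {5}; g ≡ 0 at y ∈ {8}; common: ∅.
  x = 2: f ≡ 0 at y ∈ {2}; g ≡ 0 at y ∈ {1}; common: ∅.
  x = 3: f ≡ 0 at y ∈ {10}; g ≡ 0 at y ∈ {5}; common: ∅.
  x = 4: f ≡ 0 at y ∈ {7}; g ≡ 0 at y ∈ {9}; common: ∅.
  x = 5: f ≡ 0 at y ∈ {4}; g ≡ 0 at y ∈ {2}; common: ∅.
  x = 6: f ≡ 0 at y ∈ {1}; g ≡ 0 at y ∈ {6}; common: ∅.
  x = 7: f ≡ 0 at y ∈ {9}; g ≡ 0 at y ∈ {10}; common: ∅.
  x = 8: f ≡ 0 at y ∈ {6}; g ≡ 0 at y ∈ {3}; common: ∅.
  x = 9: f ≡ 0 at y ∈ {3}; g ≡ 0 at y ∈ {7}; common: ∅.
  x = 10: f ≡ 0 at y ∈ {0}; g ≡ 0 at y ∈ {0}; common: {0}.
Collecting: common zeros = {(10, 0)}, so the count is 1.
Comparison with the Bézout bound: 1 ≤ 1 = deg(f)·deg(g), as expected for curves with no common component (the bound is attained).


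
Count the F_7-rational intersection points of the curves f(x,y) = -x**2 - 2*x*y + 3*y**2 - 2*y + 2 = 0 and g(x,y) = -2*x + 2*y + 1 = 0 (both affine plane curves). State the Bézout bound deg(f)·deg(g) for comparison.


Common zeros: {(4, 0)}; count = 1; Bézout bound = 2.

deg(f) = 2, deg(g) = 1, so Bézout bound = 2.
Scan x ∈ F_7. For each x, list the y ∈ F_7 with f(x, y) ≡ 0 and those with g(x, y) ≡ 0 (mod 7); the common zeros in that column are the intersection.
  x = 0: f ≡ 0 at y ∈ {4, 6}; g ≡ 0 at y ∈ {3}; common: ∅.
  x = 1: f ≡ 0 at y ∈ {1, 5}; g ≡ 0 at y ∈ {4}; common: ∅.
  x = 2: f ≡ 0 at y ∈ {3, 6}; g ≡ 0 at y ∈ {5}; common: ∅.
  x = 3: f ≡ 0 at y ∈ {0, 5}; g ≡ 0 at y ∈ {6}; common: ∅.
  x = 4: f ≡ 0 at y ∈ {0, 1}; g ≡ 0 at y ∈ {0}; common: {0}.
  x = 5: f ≡ 0 at y ∈ {2}; g ≡ 0 at y ∈ {1}; common: ∅.
  x = 6: f ≡ 0 at y ∈ {3, 4}; g ≡ 0 at y ∈ {2}; common: ∅.
Collecting: common zeros = {(4, 0)}, so the count is 1.
Comparison with the Bézout bound: 1 ≤ 2 = deg(f)·deg(g), as expected for curves with no common component (the affine F_7-count falls short of the bound because intersections may lie at infinity, over extension fields, or carry multiplicity).


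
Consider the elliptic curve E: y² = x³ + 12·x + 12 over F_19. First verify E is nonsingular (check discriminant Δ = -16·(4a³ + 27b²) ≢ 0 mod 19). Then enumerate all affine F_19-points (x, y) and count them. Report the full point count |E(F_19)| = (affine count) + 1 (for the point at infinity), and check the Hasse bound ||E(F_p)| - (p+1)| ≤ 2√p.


Affine points = {(1, 5), (1, 14), (2, 5), (2, 14), (5, 8), (5, 11), (10, 7), (10, 12), (13, 3), (13, 16), (14, 6), (14, 13), (16, 5), (16, 14)}; affine count = 14; |E(F_19)| = 15.

Discriminant check: Δ ∝ 4a³ + 27b² = 4·12³ + 27·12² = 4·1728 + 27·144 ≡ 8 (mod 19). Nonzero ⇒ E is nonsingular.
For each x ∈ F_19, compute rhs = x³ + 12·x + 12 mod 19, then count y ∈ F_19 with y² ≡ rhs.
  x = 0: rhs = 12, matching y values: none (0 points).
  x = 1: rhs = 6, matching y values: 5, 14 (2 points).
  x = 2: rhs = 6, matching y values: 5, 14 (2 points).
  x = 3: rhs = 18, matching y values: none (0 points).
  x = 4: rhs = 10, matching y values: none (0 points).
  x = 5: rhs = 7, matching y values: 8, 11 (2 points).
  x = 6: rhs = 15, matching y values: none (0 points).
  x = 7: rhs = 2, matching y values: none (0 points).
  x = 8: rhs = 12, matching y values: none (0 points).
  x = 9: rhs = 13, matching y values: none (0 points).
  x = 10: rhs = 11, matching y values: 7, 12 (2 points).
  x = 11: rhs = 12, matching y values: none (0 points).
  x = 12: rhs = 3, matching y values: none (0 points).
  x = 13: rhs = 9, matching y values: 3, 16 (2 points).
  x = 14: rhs = 17, matching y values: 6, 13 (2 points).
  x = 15: rhs = 14, matching y values: none (0 points).
  x = 16: rhs = 6, matching y values: 5, 14 (2 points).
  x = 17: rhs = 18, matching y values: none (0 points).
  x = 18: rhs = 18, matching y values: none (0 points).
Total affine count: 14.
Full point count |E(F_19)| = 14 + 1 = 15.
Hasse bound: |15 − (19+1)| = |-5| = 5 ≤ 2√19 ≈ 8.7178 ✓.


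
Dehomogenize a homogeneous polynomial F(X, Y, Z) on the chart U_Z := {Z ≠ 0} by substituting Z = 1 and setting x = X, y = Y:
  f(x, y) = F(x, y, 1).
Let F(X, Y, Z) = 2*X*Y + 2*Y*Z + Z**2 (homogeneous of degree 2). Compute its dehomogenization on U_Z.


f(x, y) = 2*x*y + 2*y + 1

On U_Z we set Z = 1. Each monomial c·X^i·Y^j·Z^k in F becomes c·x^i·y^j·1^k = c·x^i·y^j.
Substituting Z = 1: F(X, Y, 1) = 2*x*y + 2*y + 1.
Note: deg(f) ≤ deg(F) = 2; strict inequality happens when F is divisible by Z (lost terms).


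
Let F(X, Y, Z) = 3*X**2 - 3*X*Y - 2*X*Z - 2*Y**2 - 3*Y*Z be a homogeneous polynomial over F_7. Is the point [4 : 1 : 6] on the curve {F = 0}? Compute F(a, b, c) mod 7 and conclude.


F(4,1,6) ≡ 3 (mod 7); P is NOT on the curve.

Evaluate F(4, 1, 6) term-by-term (mod 7).
  3*X**2 ↦ 3·16·1·1 = 48
  -3*X*Y ↦ -3·4·1·1 = -12
  -2*X*Z ↦ -2·4·1·6 = -48
  -2*Y**2 ↦ -2·1·1·1 = -2
  -3*Y*Z ↦ -3·1·1·6 = -18
Sum: F(4, 1, 6) = (48) + (-12) + (-48) + (-2) + (-18) = -32.
Reducing mod 7: -32 ≡ 3 (mod 7).
Since F(a, b, c) ≡ 3 ≠ 0 (mod 7), P does NOT lie on the curve.


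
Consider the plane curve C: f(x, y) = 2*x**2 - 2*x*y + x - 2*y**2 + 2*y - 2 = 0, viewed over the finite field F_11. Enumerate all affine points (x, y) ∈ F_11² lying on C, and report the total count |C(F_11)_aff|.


Affine F_11-points: {(3, 3), (3, 6), (4, 4), (5, 3), (5, 4), (6, 8), (6, 9), (7, 8), (8, 6), (8, 9)}; count = 10.

For each of the 121 pairs (x, y) ∈ F_11², evaluate f(x, y) mod 11. Record the zeros.
  x = 0: [0↦9, 1↦9, 2↦5, 3↦8, 4↦7, 5↦2, 6↦4, 7↦2, 8↦7, 9↦8, 10↦5]  zeros at y ∈ ∅
  x = 1: [0↦1, 1↦10, 2↦4, 3↦5, 4↦2, 5↦6, 6↦6, 7↦2, 8↦5, 9↦4, 10↦10]  zeros at y ∈ ∅
  x = 2: [0↦8, 1↦4, 2↦7, 3↦6, 4↦1, 5↦3, 6↦1, 7↦6, 8↦7, 9↦4, 10↦8]  zeros at y ∈ ∅
  x = 3: [0↦8, 1↦2, 2↦3, 3↦0, 4↦4, 5↦4, 6↦0, 7↦3, 8↦2, 9↦8, 10↦10]  zeros at y ∈ {3, 6}
  x = 4: [0↦1, 1↦4, 2↦3, 3↦9, 4↦0, 5↦9, 6↦3, 7↦4, 8↦1, 9↦5, 10↦5]  zeros at y ∈ {4}
  x = 5: [0↦9, 1↦10, 2↦7, 3↦0, 4↦0, 5↦7, 6↦10, 7↦9, 8↦4, 9↦6, 10↦4]  zeros at y ∈ {3, 4}
  x = 6: [0↦10, 1↦9, 2↦4, 3↦6, 4↦4, 5↦9, 6↦10, 7↦7, 8↦0, 9↦0, 10↦7]  zeros at y ∈ {8, 9}
  x = 7: [0↦4, 1↦1, 2↦5, 3↦5, 4↦1, 5↦4, 6↦3, 7↦9, 8↦0, 9↦9, 10↦3]  zeros at y ∈ {8}
  x = 8: [0↦2, 1↦8, 2↦10, 3↦8, 4↦2, 5↦3, 6↦0, 7↦4, 8↦4, 9↦0, 10↦3]  zeros at y ∈ {6, 9}
  x = 9: [0↦4, 1↦8, 2↦8, 3↦4, 4↦7, 5↦6, 6↦1, 7↦3, 8↦1, 9↦6, 10↦7]  zeros at y ∈ ∅
  x = 10: [0↦10, 1↦1, 2↦10, 3↦4, 4↦5, 5↦2, 6↦6, 7↦6, 8↦2, 9↦5, 10↦4]  zeros at y ∈ ∅
Collecting zeros: affine points = {(3, 3), (3, 6), (4, 4), (5, 3), (5, 4), (6, 8), (6, 9), (7, 8), (8, 6), (8, 9)}.
Total count |C(F_11)_aff| = 10.


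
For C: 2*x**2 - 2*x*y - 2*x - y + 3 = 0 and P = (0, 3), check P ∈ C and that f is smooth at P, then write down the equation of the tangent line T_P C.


Tangent line at P: -8*x - y + 3 = 0.

Step 1: f(0, 3) = 0, so P lies on C.
Step 2: partial derivatives
  f_x(x, y) = 4*x - 2*y - 2, f_y(x, y) = -2*x - 1.
  f_x(P) = -8, f_y(P) = -1 (gradient nonzero, so P is smooth).
Step 3: tangent line at P: -8·(x − 0) + -1·(y − 3) = 0.
Expanding: -8*x - y + 3 = 0.


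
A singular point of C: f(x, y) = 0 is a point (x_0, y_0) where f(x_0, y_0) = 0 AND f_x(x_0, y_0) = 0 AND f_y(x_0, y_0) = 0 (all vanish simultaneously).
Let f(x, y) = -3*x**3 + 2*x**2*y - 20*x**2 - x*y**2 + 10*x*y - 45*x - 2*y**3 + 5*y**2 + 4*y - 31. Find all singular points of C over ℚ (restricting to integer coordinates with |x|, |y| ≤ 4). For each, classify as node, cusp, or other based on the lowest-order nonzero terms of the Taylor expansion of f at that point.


Singular points: {(-2, 1)}; classification: cusp.

Compute partial derivatives:
  f_x = -9*x**2 + 4*x*y - 40*x - y**2 + 10*y - 45.
  f_y = 2*x**2 - 2*x*y + 10*x - 6*y**2 + 10*y + 4.
Scan x_0 ∈ {−4, ..., 4}. For each x_0, f_y(x_0, y) is a polynomial in y; find its integer roots y ∈ {−4, ..., 4}, then test f_x and f at those candidates.
  x = -4: f_y(-4, y) = -6*y**2 + 18*y - 4; no integer root y with |y| ≤ 4.
  x = -3: f_y(-3, y) = -6*y**2 + 16*y - 8; vanishes at y ∈ {2}. (-3, 2): f_x = -14 ≠ 0.
  x = -2: f_y(-2, y) = -6*y**2 + 14*y - 8; vanishes at y ∈ {1}. (-2, 1): f_x = 0, f = 0 — SINGULAR.
  x = -1: f_y(-1, y) = -6*y**2 + 12*y - 4; no integer root y with |y| ≤ 4.
  x = 0: f_y(0, y) = -6*y**2 + 10*y + 4; vanishes at y ∈ {2}. (0, 2): f_x = -29 ≠ 0.
  x = 1: f_y(1, y) = -6*y**2 + 8*y + 16; no integer root y with |y| ≤ 4.
  x = 2: f_y(2, y) = -6*y**2 + 6*y + 32; no integer root y with |y| ≤ 4.
  x = 3: f_y(3, y) = -6*y**2 + 4*y + 52; no integer root y with |y| ≤ 4.
  x = 4: f_y(4, y) = -6*y**2 + 2*y + 76; no integer root y with |y| ≤ 4.
Only singular point on the grid: (-2, 1).
Classify: substitute x = -2 + u, y = 1 + v and expand: f = -3*u**3 + 2*u**2*v - u*v**2 - 2*v**3 + v**2.
No constant or linear terms (consistent with a singular point). Quadratic part: v**2. Cubic part: -3*u**3 + 2*u**2*v - u*v**2 - 2*v**3.
The quadratic part v**2 is a perfect square, so there is a single (double) tangent line v = 0, i.e. y = 1. Restricting the cubic part to that line (v = 0) leaves -3*u**3 ≠ 0, so f is not divisible by v and the branch is v² ≈ 3*u**3 to lowest order — this is a cusp.
Classification: cusp.


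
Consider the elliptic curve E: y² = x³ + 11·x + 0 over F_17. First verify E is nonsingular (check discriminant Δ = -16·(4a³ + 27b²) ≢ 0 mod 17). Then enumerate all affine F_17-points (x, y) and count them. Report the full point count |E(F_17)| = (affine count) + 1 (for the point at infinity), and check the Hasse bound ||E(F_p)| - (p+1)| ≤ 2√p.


Affine points = {(0, 0), (2, 8), (2, 9), (3, 3), (3, 14), (14, 5), (14, 12), (15, 2), (15, 15)}; affine count = 9; |E(F_17)| = 10.

Discriminant check: Δ ∝ 4a³ + 27b² = 4·11³ + 27·0² = 4·1331 + 27·0 ≡ 3 (mod 17). Nonzero ⇒ E is nonsingular.
For each x ∈ F_17, compute rhs = x³ + 11·x + 0 mod 17, then count y ∈ F_17 with y² ≡ rhs.
  x = 0: rhs = 0, matching y values: 0 (1 points).
  x = 1: rhs = 12, matching y values: none (0 points).
  x = 2: rhs = 13, matching y values: 8, 9 (2 points).
  x = 3: rhs = 9, matching y values: 3, 14 (2 points).
  x = 4: rhs = 6, matching y values: none (0 points).
  x = 5: rhs = 10, matching y values: none (0 points).
  x = 6: rhs = 10, matching y values: none (0 points).
  x = 7: rhs = 12, matching y values: none (0 points).
  x = 8: rhs = 5, matching y values: none (0 points).
  x = 9: rhs = 12, matching y values: none (0 points).
  x = 10: rhs = 5, matching y values: none (0 points).
  x = 11: rhs = 7, matching y values: none (0 points).
  x = 12: rhs = 7, matching y values: none (0 points).
  x = 13: rhs = 11, matching y values: none (0 points).
  x = 14: rhs = 8, matching y values: 5, 12 (2 points).
  x = 15: rhs = 4, matching y values: 2, 15 (2 points).
  x = 16: rhs = 5, matching y values: none (0 points).
Total affine count: 9.
Full point count |E(F_17)| = 9 + 1 = 10.
Hasse bound: |10 − (17+1)| = |-8| = 8 ≤ 2√17 ≈ 8.2462 ✓.


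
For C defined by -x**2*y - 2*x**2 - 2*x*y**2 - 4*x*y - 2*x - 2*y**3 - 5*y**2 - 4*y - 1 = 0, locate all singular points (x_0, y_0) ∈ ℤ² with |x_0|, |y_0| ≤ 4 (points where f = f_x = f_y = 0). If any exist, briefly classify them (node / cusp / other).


Singular points: {(0, -1)}; classification: node.

Compute partial derivatives:
  f_x = -2*x*y - 4*x - 2*y**2 - 4*y - 2.
  f_y = -x**2 - 4*x*y - 4*x - 6*y**2 - 10*y - 4.
Scan x_0 ∈ {−4, ..., 4}. For each x_0, f_y(x_0, y) is a polynomial in y; find its integer roots y ∈ {−4, ..., 4}, then test f_x and f at those candidates.
  x = -4: f_y(-4, y) = -6*y**2 + 6*y - 4; no integer root y with |y| ≤ 4.
  x = -3: f_y(-3, y) = -6*y**2 + 2*y - 1; no integer root y with |y| ≤ 4.
  x = -2: f_y(-2, y) = -6*y**2 - 2*y; vanishes at y ∈ {0}. (-2, 0): f_x = 6 ≠ 0.
  x = -1: f_y(-1, y) = -6*y**2 - 6*y - 1; no integer root y with |y| ≤ 4.
  x = 0: f_y(0, y) = -6*y**2 - 10*y - 4; vanishes at y ∈ {-1}. (0, -1): f_x = 0, f = 0 — SINGULAR.
  x = 1: f_y(1, y) = -6*y**2 - 14*y - 9; no integer root y with |y| ≤ 4.
  x = 2: f_y(2, y) = -6*y**2 - 18*y - 16; no integer root y with |y| ≤ 4.
  x = 3: f_y(3, y) = -6*y**2 - 22*y - 25; no integer root y with |y| ≤ 4.
  x = 4: f_y(4, y) = -6*y**2 - 26*y - 36; no integer root y with |y| ≤ 4.
Only singular point on the grid: (0, -1).
Classify: substitute x = 0 + u, y = -1 + v and expand: f = -u**2*v - u**2 - 2*u*v**2 - 2*v**3 + v**2.
No constant or linear terms (consistent with a singular point). Quadratic part: -u**2 + v**2. Cubic part: -u**2*v - 2*u*v**2 - 2*v**3.
The quadratic part v**2 - u**2 = (v − u)(v + u) splits into two distinct linear factors, so there are two distinct tangent lines y − -1 = ±(x − 0) — this is a node (ordinary double point).
Classification: node.


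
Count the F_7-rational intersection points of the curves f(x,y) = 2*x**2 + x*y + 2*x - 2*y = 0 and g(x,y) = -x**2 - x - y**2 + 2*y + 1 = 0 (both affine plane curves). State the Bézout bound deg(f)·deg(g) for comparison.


Common zeros: {(5, 1)}; count = 1; Bézout bound = 4.

deg(f) = 2, deg(g) = 2, so Bézout bound = 4.
Scan x ∈ F_7. For each x, list the y ∈ F_7 with f(x, y) ≡ 0 and those with g(x, y) ≡ 0 (mod 7); the common zeros in that column are the intersection.
  x = 0: f ≡ 0 at y ∈ {0}; g ≡ 0 at y ∈ {4, 5}; common: ∅.
  x = 1: f ≡ 0 at y ∈ {4}; g ≡ 0 at y ∈ {1}; common: ∅.
  x = 2: f ≡ 0 at y ∈ ∅; g ≡ 0 at y ∈ ∅; common: ∅.
  x = 3: f ≡ 0 at y ∈ {4}; g ≡ 0 at y ∈ {3, 6}; common: ∅.
  x = 4: f ≡ 0 at y ∈ {1}; g ≡ 0 at y ∈ ∅; common: ∅.
  x = 5: f ≡ 0 at y ∈ {1}; g ≡ 0 at y ∈ {1}; common: {1}.
  x = 6: f ≡ 0 at y ∈ {0}; g ≡ 0 at y ∈ {4, 5}; common: ∅.
Collecting: common zeros = {(5, 1)}, so the count is 1.
Comparison with the Bézout bound: 1 ≤ 4 = deg(f)·deg(g), as expected for curves with no common component (the affine F_7-count falls short of the bound because intersections may lie at infinity, over extension fields, or carry multiplicity).


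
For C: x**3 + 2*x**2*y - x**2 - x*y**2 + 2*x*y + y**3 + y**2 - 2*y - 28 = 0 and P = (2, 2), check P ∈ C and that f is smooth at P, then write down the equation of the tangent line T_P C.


Tangent line at P: 24*x + 18*y - 84 = 0.

Step 1: f(2, 2) = 0, so P lies on C.
Step 2: partial derivatives
  f_x(x, y) = 3*x**2 + 4*x*y - 2*x - y**2 + 2*y, f_y(x, y) = 2*x**2 - 2*x*y + 2*x + 3*y**2 + 2*y - 2.
  f_x(P) = 24, f_y(P) = 18 (gradient nonzero, so P is smooth).
Step 3: tangent line at P: 24·(x − 2) + 18·(y − 2) = 0.
Expanding: 24*x + 18*y - 84 = 0.


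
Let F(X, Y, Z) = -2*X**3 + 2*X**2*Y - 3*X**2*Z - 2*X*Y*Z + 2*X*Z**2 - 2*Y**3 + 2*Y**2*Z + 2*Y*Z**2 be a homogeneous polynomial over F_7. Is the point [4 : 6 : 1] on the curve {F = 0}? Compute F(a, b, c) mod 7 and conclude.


F(4,6,1) ≡ 6 (mod 7); P is NOT on the curve.

Evaluate F(4, 6, 1) term-by-term (mod 7).
  -2*X**3 ↦ -2·64·1·1 = -128
  2*X**2*Y ↦ 2·16·6·1 = 192
  -3*X**2*Z ↦ -3·16·1·1 = -48
  -2*X*Y*Z ↦ -2·4·6·1 = -48
  2*X*Z**2 ↦ 2·4·1·1 = 8
  -2*Y**3 ↦ -2·1·216·1 = -432
  2*Y**2*Z ↦ 2·1·36·1 = 72
  2*Y*Z**2 ↦ 2·1·6·1 = 12
Sum: F(4, 6, 1) = (-128) + (192) + (-48) + (-48) + (8) + (-432) + (72) + (12) = -372.
Reducing mod 7: -372 ≡ 6 (mod 7).
Since F(a, b, c) ≡ 6 ≠ 0 (mod 7), P does NOT lie on the curve.


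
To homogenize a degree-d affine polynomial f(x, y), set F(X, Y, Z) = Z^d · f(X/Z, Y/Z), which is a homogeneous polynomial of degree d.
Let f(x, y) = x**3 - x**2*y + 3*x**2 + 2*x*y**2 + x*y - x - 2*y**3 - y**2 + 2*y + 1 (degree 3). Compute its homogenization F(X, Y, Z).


F(X, Y, Z) = X**3 - X**2*Y + 3*X**2*Z + 2*X*Y**2 + X*Y*Z - X*Z**2 - 2*Y**3 - Y**2*Z + 2*Y*Z**2 + Z**3

deg(f) = 3.
Substitute x = X/Z, y = Y/Z into f, then multiply by Z^3.
  monomial 1·x^3·y^0 ↦ 1·X^3·Y^0·Z^0.
  monomial -1·x^2·y^1 ↦ -1·X^2·Y^1·Z^0.
  monomial 3·x^2·y^0 ↦ 3·X^2·Y^0·Z^1.
  monomial 2·x^1·y^2 ↦ 2·X^1·Y^2·Z^0.
  monomial 1·x^1·y^1 ↦ 1·X^1·Y^1·Z^1.
  monomial -1·x^1·y^0 ↦ -1·X^1·Y^0·Z^2.
  monomial -2·x^0·y^3 ↦ -2·X^0·Y^3·Z^0.
  monomial -1·x^0·y^2 ↦ -1·X^0·Y^2·Z^1.
  monomial 2·x^0·y^1 ↦ 2·X^0·Y^1·Z^2.
  monomial 1·x^0·y^0 ↦ 1·X^0·Y^0·Z^3.
Collecting: F(X, Y, Z) = X**3 - X**2*Y + 3*X**2*Z + 2*X*Y**2 + X*Y*Z - X*Z**2 - 2*Y**3 - Y**2*Z + 2*Y*Z**2 + Z**3.


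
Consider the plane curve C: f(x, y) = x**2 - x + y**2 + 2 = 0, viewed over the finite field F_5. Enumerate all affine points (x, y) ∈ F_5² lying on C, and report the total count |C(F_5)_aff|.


Affine F_5-points: {(2, 1), (2, 4), (4, 1), (4, 4)}; count = 4.

For each of the 25 pairs (x, y) ∈ F_5², evaluate f(x, y) mod 5. Record the zeros.
  x = 0: [0↦2, 1↦3, 2↦1, 3↦1, 4↦3]  zeros at y ∈ ∅
  x = 1: [0↦2, 1↦3, 2↦1, 3↦1, 4↦3]  zeros at y ∈ ∅
  x = 2: [0↦4, 1↦0, 2↦3, 3↦3, 4↦0]  zeros at y ∈ {1, 4}
  x = 3: [0↦3, 1↦4, 2↦2, 3↦2, 4↦4]  zeros at y ∈ ∅
  x = 4: [0↦4, 1↦0, 2↦3, 3↦3, 4↦0]  zeros at y ∈ {1, 4}
Collecting zeros: affine points = {(2, 1), (2, 4), (4, 1), (4, 4)}.
Total count |C(F_5)_aff| = 4.


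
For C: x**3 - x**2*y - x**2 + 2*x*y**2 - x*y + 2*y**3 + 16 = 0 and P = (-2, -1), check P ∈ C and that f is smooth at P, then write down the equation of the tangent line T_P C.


Tangent line at P: 15*x + 12*y + 42 = 0.

Step 1: f(-2, -1) = 0, so P lies on C.
Step 2: partial derivatives
  f_x(x, y) = 3*x**2 - 2*x*y - 2*x + 2*y**2 - y, f_y(x, y) = -x**2 + 4*x*y - x + 6*y**2.
  f_x(P) = 15, f_y(P) = 12 (gradient nonzero, so P is smooth).
Step 3: tangent line at P: 15·(x − -2) + 12·(y − -1) = 0.
Expanding: 15*x + 12*y + 42 = 0.


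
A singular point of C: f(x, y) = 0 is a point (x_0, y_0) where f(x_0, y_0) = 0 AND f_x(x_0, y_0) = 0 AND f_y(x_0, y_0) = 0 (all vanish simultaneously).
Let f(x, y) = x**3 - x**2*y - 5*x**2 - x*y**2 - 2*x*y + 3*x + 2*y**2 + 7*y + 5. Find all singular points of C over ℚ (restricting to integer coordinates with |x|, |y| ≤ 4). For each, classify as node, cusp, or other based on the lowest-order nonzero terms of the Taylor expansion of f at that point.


Singular points: {(1, -2)}; classification: cusp.

Compute partial derivatives:
  f_x = 3*x**2 - 2*x*y - 10*x - y**2 - 2*y + 3.
  f_y = -x**2 - 2*x*y - 2*x + 4*y + 7.
Scan x_0 ∈ {−4, ..., 4}. For each x_0, f_y(x_0, y) is a polynomial in y; find its integer roots y ∈ {−4, ..., 4}, then test f_x and f at those candidates.
  x = -4: f_y(-4, y) = 12*y - 1; no integer root y with |y| ≤ 4.
  x = -3: f_y(-3, y) = 10*y + 4; no integer root y with |y| ≤ 4.
  x = -2: f_y(-2, y) = 8*y + 7; no integer root y with |y| ≤ 4.
  x = -1: f_y(-1, y) = 6*y + 8; no integer root y with |y| ≤ 4.
  x = 0: f_y(0, y) = 4*y + 7; no integer root y with |y| ≤ 4.
  x = 1: f_y(1, y) = 2*y + 4; vanishes at y ∈ {-2}. (1, -2): f_x = 0, f = 0 — SINGULAR.
  x = 2: f_y(2, y) = -1; no integer root y with |y| ≤ 4.
  x = 3: f_y(3, y) = -2*y - 8; vanishes at y ∈ {-4}. (3, -4): f_x = 16 ≠ 0.
  x = 4: f_y(4, y) = -4*y - 17; no integer root y with |y| ≤ 4.
Only singular point on the grid: (1, -2).
Classify: substitute x = 1 + u, y = -2 + v and expand: f = u**3 - u**2*v - u*v**2 + v**2.
No constant or linear terms (consistent with a singular point). Quadratic part: v**2. Cubic part: u**3 - u**2*v - u*v**2.
The quadratic part v**2 is a perfect square, so there is a single (double) tangent line v = 0, i.e. y = -2. Restricting the cubic part to that line (v = 0) leaves u**3 ≠ 0, so f is not divisible by v and the branch is v² ≈ -u**3 to lowest order — this is a cusp.
Classification: cusp.


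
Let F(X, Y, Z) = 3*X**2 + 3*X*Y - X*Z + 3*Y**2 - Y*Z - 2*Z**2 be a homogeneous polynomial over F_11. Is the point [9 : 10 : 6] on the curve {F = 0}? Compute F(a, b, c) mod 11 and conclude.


F(9,10,6) ≡ 0 (mod 11); P is on the curve.

Evaluate F(9, 10, 6) term-by-term (mod 11).
  3*X**2 ↦ 3·81·1·1 = 243
  3*X*Y ↦ 3·9·10·1 = 270
  -X*Z ↦ -1·9·1·6 = -54
  3*Y**2 ↦ 3·1·100·1 = 300
  -Y*Z ↦ -1·1·10·6 = -60
  -2*Z**2 ↦ -2·1·1·36 = -72
Sum: F(9, 10, 6) = (243) + (270) + (-54) + (300) + (-60) + (-72) = 627.
Reducing mod 11: 627 ≡ 0 (mod 11).
Since F(a, b, c) ≡ 0 (mod 11), P lies on the curve.


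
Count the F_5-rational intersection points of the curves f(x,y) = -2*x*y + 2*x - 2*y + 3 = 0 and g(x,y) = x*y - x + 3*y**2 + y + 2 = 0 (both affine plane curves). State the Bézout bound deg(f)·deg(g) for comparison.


Common zeros: ∅; count = 0; Bézout bound = 4.

deg(f) = 2, deg(g) = 2, so Bézout bound = 4.
Scan x ∈ F_5. For each x, list the y ∈ F_5 with f(x, y) ≡ 0 and those with g(x, y) ≡ 0 (mod 5); the common zeros in that column are the intersection.
  x = 0: f ≡ 0 at y ∈ {4}; g ≡ 0 at y ∈ ∅; common: ∅.
  x = 1: f ≡ 0 at y ∈ {0}; g ≡ 0 at y ∈ ∅; common: ∅.
  x = 2: f ≡ 0 at y ∈ {2}; g ≡ 0 at y ∈ {0, 4}; common: ∅.
  x = 3: f ≡ 0 at y ∈ {3}; g ≡ 0 at y ∈ ∅; common: ∅.
  x = 4: f ≡ 0 at y ∈ ∅; g ≡ 0 at y ∈ {2, 3}; common: ∅.
Collecting: common zeros = ∅, so the count is 0.
Comparison with the Bézout bound: 0 ≤ 4 = deg(f)·deg(g), as expected for curves with no common component (the affine F_5-count falls short of the bound because intersections may lie at infinity, over extension fields, or carry multiplicity).


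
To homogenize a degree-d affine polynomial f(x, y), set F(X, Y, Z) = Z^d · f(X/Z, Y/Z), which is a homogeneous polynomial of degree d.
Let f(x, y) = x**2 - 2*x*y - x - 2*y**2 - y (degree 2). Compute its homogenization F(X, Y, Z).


F(X, Y, Z) = X**2 - 2*X*Y - X*Z - 2*Y**2 - Y*Z

deg(f) = 2.
Substitute x = X/Z, y = Y/Z into f, then multiply by Z^2.
  monomial 1·x^2·y^0 ↦ 1·X^2·Y^0·Z^0.
  monomial -2·x^1·y^1 ↦ -2·X^1·Y^1·Z^0.
  monomial -1·x^1·y^0 ↦ -1·X^1·Y^0·Z^1.
  monomial -2·x^0·y^2 ↦ -2·X^0·Y^2·Z^0.
  monomial -1·x^0·y^1 ↦ -1·X^0·Y^1·Z^1.
Collecting: F(X, Y, Z) = X**2 - 2*X*Y - X*Z - 2*Y**2 - Y*Z.


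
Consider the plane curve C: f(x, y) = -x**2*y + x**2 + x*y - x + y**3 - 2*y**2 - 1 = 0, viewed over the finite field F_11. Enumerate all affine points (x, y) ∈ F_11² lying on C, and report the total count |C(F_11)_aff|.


Affine F_11-points: {(0, 6), (1, 6), (2, 5), (2, 9), (2, 10), (3, 8), (4, 0), (8, 0), (9, 8), (10, 5), (10, 9), (10, 10)}; count = 12.

For each of the 121 pairs (x, y) ∈ F_11², evaluate f(x, y) mod 11. Record the zeros.
  x = 0: [0↦10, 1↦9, 2↦10, 3↦8, 4↦9, 5↦8, 6↦0, 7↦2, 8↦9, 9↦5, 10↦7]  zeros at y ∈ {6}
  x = 1: [0↦10, 1↦9, 2↦10, 3↦8, 4↦9, 5↦8, 6↦0, 7↦2, 8↦9, 9↦5, 10↦7]  zeros at y ∈ {6}
  x = 2: [0↦1, 1↦9, 2↦8, 3↦4, 4↦3, 5↦0, 6↦1, 7↦1, 8↦6, 9↦0, 10↦0]  zeros at y ∈ {5, 9, 10}
  x = 3: [0↦5, 1↦9, 2↦4, 3↦7, 4↦2, 5↦6, 6↦3, 7↦10, 8↦0, 9↦1, 10↦8]  zeros at y ∈ {8}
  x = 4: [0↦0, 1↦9, 2↦9, 3↦6, 4↦6, 5↦4, 6↦6, 7↦7, 8↦2, 9↦8, 10↦9]  zeros at y ∈ {0}
  x = 5: [0↦8, 1↦9, 2↦1, 3↦1, 4↦4, 5↦5, 6↦10, 7↦3, 8↦1, 9↦10, 10↦3]  zeros at y ∈ ∅
  x = 6: [0↦7, 1↦9, 2↦2, 3↦3, 4↦7, 5↦9, 6↦4, 7↦9, 8↦8, 9↦7, 10↦1]  zeros at y ∈ ∅
  x = 7: [0↦8, 1↦9, 2↦1, 3↦1, 4↦4, 5↦5, 6↦10, 7↦3, 8↦1, 9↦10, 10↦3]  zeros at y ∈ ∅
  x = 8: [0↦0, 1↦9, 2↦9, 3↦6, 4↦6, 5↦4, 6↦6, 7↦7, 8↦2, 9↦8, 10↦9]  zeros at y ∈ {0}
  x = 9: [0↦5, 1↦9, 2↦4, 3↦7, 4↦2, 5↦6, 6↦3, 7↦10, 8↦0, 9↦1, 10↦8]  zeros at y ∈ {8}
  x = 10: [0↦1, 1↦9, 2↦8, 3↦4, 4↦3, 5↦0, 6↦1, 7↦1, 8↦6, 9↦0, 10↦0]  zeros at y ∈ {5, 9, 10}
Collecting zeros: affine points = {(0, 6), (1, 6), (2, 5), (2, 9), (2, 10), (3, 8), (4, 0), (8, 0), (9, 8), (10, 5), (10, 9), (10, 10)}.
Total count |C(F_11)_aff| = 12.


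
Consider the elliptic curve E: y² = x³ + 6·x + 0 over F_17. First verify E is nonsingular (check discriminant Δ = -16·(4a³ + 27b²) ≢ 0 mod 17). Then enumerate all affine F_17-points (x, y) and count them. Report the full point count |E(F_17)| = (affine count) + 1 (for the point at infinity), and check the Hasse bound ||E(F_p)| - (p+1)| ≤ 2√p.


Affine points = {(0, 0), (5, 6), (5, 11), (8, 4), (8, 13), (9, 1), (9, 16), (12, 7), (12, 10)}; affine count = 9; |E(F_17)| = 10.

Discriminant check: Δ ∝ 4a³ + 27b² = 4·6³ + 27·0² = 4·216 + 27·0 ≡ 14 (mod 17). Nonzero ⇒ E is nonsingular.
For each x ∈ F_17, compute rhs = x³ + 6·x + 0 mod 17, then count y ∈ F_17 with y² ≡ rhs.
  x = 0: rhs = 0, matching y values: 0 (1 points).
  x = 1: rhs = 7, matching y values: none (0 points).
  x = 2: rhs = 3, matching y values: none (0 points).
  x = 3: rhs = 11, matching y values: none (0 points).
  x = 4: rhs = 3, matching y values: none (0 points).
  x = 5: rhs = 2, matching y values: 6, 11 (2 points).
  x = 6: rhs = 14, matching y values: none (0 points).
  x = 7: rhs = 11, matching y values: none (0 points).
  x = 8: rhs = 16, matching y values: 4, 13 (2 points).
  x = 9: rhs = 1, matching y values: 1, 16 (2 points).
  x = 10: rhs = 6, matching y values: none (0 points).
  x = 11: rhs = 3, matching y values: none (0 points).
  x = 12: rhs = 15, matching y values: 7, 10 (2 points).
  x = 13: rhs = 14, matching y values: none (0 points).
  x = 14: rhs = 6, matching y values: none (0 points).
  x = 15: rhs = 14, matching y values: none (0 points).
  x = 16: rhs = 10, matching y values: none (0 points).
Total affine count: 9.
Full point count |E(F_17)| = 9 + 1 = 10.
Hasse bound: |10 − (17+1)| = |-8| = 8 ≤ 2√17 ≈ 8.2462 ✓.


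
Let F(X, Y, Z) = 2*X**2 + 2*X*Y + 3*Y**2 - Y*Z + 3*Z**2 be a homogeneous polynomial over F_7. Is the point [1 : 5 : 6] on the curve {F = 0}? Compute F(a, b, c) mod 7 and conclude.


F(1,5,6) ≡ 4 (mod 7); P is NOT on the curve.

Evaluate F(1, 5, 6) term-by-term (mod 7).
  2*X**2 ↦ 2·1·1·1 = 2
  2*X*Y ↦ 2·1·5·1 = 10
  3*Y**2 ↦ 3·1·25·1 = 75
  -Y*Z ↦ -1·1·5·6 = -30
  3*Z**2 ↦ 3·1·1·36 = 108
Sum: F(1, 5, 6) = (2) + (10) + (75) + (-30) + (108) = 165.
Reducing mod 7: 165 ≡ 4 (mod 7).
Since F(a, b, c) ≡ 4 ≠ 0 (mod 7), P does NOT lie on the curve.


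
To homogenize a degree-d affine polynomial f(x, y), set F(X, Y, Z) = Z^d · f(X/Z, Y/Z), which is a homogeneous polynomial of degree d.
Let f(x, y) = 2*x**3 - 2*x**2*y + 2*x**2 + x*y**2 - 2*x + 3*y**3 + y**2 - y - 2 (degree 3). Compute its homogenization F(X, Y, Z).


F(X, Y, Z) = 2*X**3 - 2*X**2*Y + 2*X**2*Z + X*Y**2 - 2*X*Z**2 + 3*Y**3 + Y**2*Z - Y*Z**2 - 2*Z**3

deg(f) = 3.
Substitute x = X/Z, y = Y/Z into f, then multiply by Z^3.
  monomial 2·x^3·y^0 ↦ 2·X^3·Y^0·Z^0.
  monomial -2·x^2·y^1 ↦ -2·X^2·Y^1·Z^0.
  monomial 2·x^2·y^0 ↦ 2·X^2·Y^0·Z^1.
  monomial 1·x^1·y^2 ↦ 1·X^1·Y^2·Z^0.
  monomial -2·x^1·y^0 ↦ -2·X^1·Y^0·Z^2.
  monomial 3·x^0·y^3 ↦ 3·X^0·Y^3·Z^0.
  monomial 1·x^0·y^2 ↦ 1·X^0·Y^2·Z^1.
  monomial -1·x^0·y^1 ↦ -1·X^0·Y^1·Z^2.
  monomial -2·x^0·y^0 ↦ -2·X^0·Y^0·Z^3.
Collecting: F(X, Y, Z) = 2*X**3 - 2*X**2*Y + 2*X**2*Z + X*Y**2 - 2*X*Z**2 + 3*Y**3 + Y**2*Z - Y*Z**2 - 2*Z**3.


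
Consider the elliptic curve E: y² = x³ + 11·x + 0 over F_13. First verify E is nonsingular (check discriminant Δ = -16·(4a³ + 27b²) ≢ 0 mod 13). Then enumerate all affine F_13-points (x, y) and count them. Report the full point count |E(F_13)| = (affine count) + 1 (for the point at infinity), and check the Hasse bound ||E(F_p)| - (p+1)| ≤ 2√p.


Affine points = {(0, 0), (1, 5), (1, 8), (2, 2), (2, 11), (4, 2), (4, 11), (6, 3), (6, 10), (7, 2), (7, 11), (9, 3), (9, 10), (11, 3), (11, 10), (12, 1), (12, 12)}; affine count = 17; |E(F_13)| = 18.

Discriminant check: Δ ∝ 4a³ + 27b² = 4·11³ + 27·0² = 4·1331 + 27·0 ≡ 7 (mod 13). Nonzero ⇒ E is nonsingular.
For each x ∈ F_13, compute rhs = x³ + 11·x + 0 mod 13, then count y ∈ F_13 with y² ≡ rhs.
  x = 0: rhs = 0, matching y values: 0 (1 points).
  x = 1: rhs = 12, matching y values: 5, 8 (2 points).
  x = 2: rhs = 4, matching y values: 2, 11 (2 points).
  x = 3: rhs = 8, matching y values: none (0 points).
  x = 4: rhs = 4, matching y values: 2, 11 (2 points).
  x = 5: rhs = 11, matching y values: none (0 points).
  x = 6: rhs = 9, matching y values: 3, 10 (2 points).
  x = 7: rhs = 4, matching y values: 2, 11 (2 points).
  x = 8: rhs = 2, matching y values: none (0 points).
  x = 9: rhs = 9, matching y values: 3, 10 (2 points).
  x = 10: rhs = 5, matching y values: none (0 points).
  x = 11: rhs = 9, matching y values: 3, 10 (2 points).
  x = 12: rhs = 1, matching y values: 1, 12 (2 points).
Total affine count: 17.
Full point count |E(F_13)| = 17 + 1 = 18.
Hasse bound: |18 − (13+1)| = |4| = 4 ≤ 2√13 ≈ 7.2111 ✓.
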